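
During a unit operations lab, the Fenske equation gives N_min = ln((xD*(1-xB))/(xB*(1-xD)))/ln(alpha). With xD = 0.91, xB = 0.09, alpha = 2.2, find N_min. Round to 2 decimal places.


N_min = ln((xD*(1-xB))/(xB*(1-xD))) / ln(alpha)
Numerator inside ln: 0.8281 / 0.0081 = 102.234568
ln(102.234568) = 4.62727
ln(alpha) = ln(2.2) = 0.788457
N_min = 4.62727 / 0.788457 = 5.87


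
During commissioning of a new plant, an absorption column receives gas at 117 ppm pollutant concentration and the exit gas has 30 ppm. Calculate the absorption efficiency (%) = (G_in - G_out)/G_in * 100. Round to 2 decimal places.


Efficiency = (G_in - G_out) / G_in * 100%
Efficiency = (117 - 30) / 117 * 100
Efficiency = 87 / 117 * 100
Efficiency = 74.36%


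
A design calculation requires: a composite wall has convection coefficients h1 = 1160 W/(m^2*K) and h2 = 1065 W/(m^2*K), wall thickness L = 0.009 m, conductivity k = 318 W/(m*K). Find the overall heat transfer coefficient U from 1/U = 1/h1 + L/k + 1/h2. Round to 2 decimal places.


1/U = 1/h1 + L/k + 1/h2
1/U = 1/1160 + 0.009/318 + 1/1065
1/U = 0.000862069 + 2.83019e-05 + 0.0009389671
1/U = 0.001829338
U = 546.65 W/(m^2*K)


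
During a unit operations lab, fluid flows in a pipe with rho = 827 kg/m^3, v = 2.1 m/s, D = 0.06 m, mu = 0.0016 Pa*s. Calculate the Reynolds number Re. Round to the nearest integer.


Re = rho * v * D / mu
Re = 827 * 2.1 * 0.06 / 0.0016
Re = 104.202 / 0.0016
Re = 65126


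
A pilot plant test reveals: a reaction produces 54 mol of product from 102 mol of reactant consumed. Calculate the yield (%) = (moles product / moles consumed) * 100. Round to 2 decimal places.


Yield = (moles product / moles consumed) * 100%
Yield = (54 / 102) * 100
Yield = 0.5294 * 100
Yield = 52.94%


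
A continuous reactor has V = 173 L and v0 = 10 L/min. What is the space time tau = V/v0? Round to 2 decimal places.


tau = V / v0
tau = 173 / 10
tau = 17.30 min


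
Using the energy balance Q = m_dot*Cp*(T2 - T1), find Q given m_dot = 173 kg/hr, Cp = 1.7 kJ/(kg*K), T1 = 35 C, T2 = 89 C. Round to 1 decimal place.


Q = m_dot * Cp * (T2 - T1)
Q = 173 * 1.7 * (89 - 35)
Q = 173 * 1.7 * 54
Q = 15881.4 kJ/hr


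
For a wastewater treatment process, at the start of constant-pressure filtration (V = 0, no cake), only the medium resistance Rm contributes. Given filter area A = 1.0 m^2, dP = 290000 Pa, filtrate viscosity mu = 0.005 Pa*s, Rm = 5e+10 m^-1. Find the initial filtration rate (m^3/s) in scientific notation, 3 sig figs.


rate = A * dP / (mu * Rm)
rate = 1.0 * 290000 / (0.005 * 5e+10)
rate = 290000.0 / 2.500e+08
rate = 1.16e-03 m^3/s


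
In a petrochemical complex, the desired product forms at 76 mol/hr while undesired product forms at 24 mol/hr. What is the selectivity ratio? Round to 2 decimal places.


S = desired product rate / undesired product rate
S = 76 / 24
S = 3.17


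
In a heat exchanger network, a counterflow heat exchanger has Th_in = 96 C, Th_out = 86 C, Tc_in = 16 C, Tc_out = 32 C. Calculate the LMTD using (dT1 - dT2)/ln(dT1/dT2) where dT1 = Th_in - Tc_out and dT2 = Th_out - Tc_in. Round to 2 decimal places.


dT1 = Th_in - Tc_out = 96 - 32 = 64
dT2 = Th_out - Tc_in = 86 - 16 = 70
LMTD = (dT1 - dT2) / ln(dT1/dT2)
LMTD = (64 - 70) / ln(64/70)
LMTD = 66.96 K


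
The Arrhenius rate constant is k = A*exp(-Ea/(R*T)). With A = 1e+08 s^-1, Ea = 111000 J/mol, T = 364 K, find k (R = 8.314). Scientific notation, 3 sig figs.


k = A * exp(-Ea/(R*T))
k = 1e+08 * exp(-111000 / (8.314 * 364))
k = 1e+08 * exp(-36.678501)
k = 1.18e-08


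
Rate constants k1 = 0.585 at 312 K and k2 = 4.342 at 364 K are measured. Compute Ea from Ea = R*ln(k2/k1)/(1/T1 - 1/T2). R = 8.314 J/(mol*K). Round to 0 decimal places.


Ea = R * ln(k2/k1) / (1/T1 - 1/T2)
ln(k2/k1) = ln(4.342/0.585) = 2.0044785
1/T1 - 1/T2 = 1/312 - 1/364 = 0.000457875458
Ea = 8.314 * 2.0044785 / 0.000457875458
Ea = 36397 J/mol


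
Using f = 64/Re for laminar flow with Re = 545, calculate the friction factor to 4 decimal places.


f = 64 / Re
f = 64 / 545
f = 0.1174


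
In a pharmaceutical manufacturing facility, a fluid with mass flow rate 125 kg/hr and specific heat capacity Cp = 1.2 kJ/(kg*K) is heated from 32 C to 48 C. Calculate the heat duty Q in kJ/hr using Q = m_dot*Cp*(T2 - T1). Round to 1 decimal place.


Q = m_dot * Cp * (T2 - T1)
Q = 125 * 1.2 * (48 - 32)
Q = 125 * 1.2 * 16
Q = 2400.0 kJ/hr


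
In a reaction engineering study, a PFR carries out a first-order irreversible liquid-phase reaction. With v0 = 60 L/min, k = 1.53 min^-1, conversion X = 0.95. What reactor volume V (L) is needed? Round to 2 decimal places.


V = (v0/k) * ln(1/(1-X))
V = (60/1.53) * ln(1/(1-0.95))
V = 39.215686 * ln(20.0)
V = 39.215686 * 2.995732
V = 117.48 L


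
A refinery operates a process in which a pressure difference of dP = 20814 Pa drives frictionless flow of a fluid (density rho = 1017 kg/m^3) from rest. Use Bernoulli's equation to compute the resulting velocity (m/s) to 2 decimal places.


v = sqrt(2*dP/rho)
v = sqrt(2*20814/1017)
v = sqrt(40.932153)
v = 6.40 m/s


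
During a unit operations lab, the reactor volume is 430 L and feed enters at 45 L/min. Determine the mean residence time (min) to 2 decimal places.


tau = V / v0
tau = 430 / 45
tau = 9.56 min


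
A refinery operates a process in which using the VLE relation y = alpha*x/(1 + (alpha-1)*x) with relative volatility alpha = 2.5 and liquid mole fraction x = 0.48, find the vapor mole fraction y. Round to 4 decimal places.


y = alpha*x / (1 + (alpha-1)*x)
y = 2.5*0.48 / (1 + (2.5-1)*0.48)
y = 1.2 / (1 + 0.72)
y = 1.2 / 1.72
y = 0.6977


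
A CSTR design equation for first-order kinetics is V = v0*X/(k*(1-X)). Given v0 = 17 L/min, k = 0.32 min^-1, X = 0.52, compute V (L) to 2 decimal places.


V = v0 * X / (k * (1 - X))
V = 17 * 0.52 / (0.32 * (1 - 0.52))
V = 8.84 / (0.32 * 0.48)
V = 8.84 / 0.1536
V = 57.55 L


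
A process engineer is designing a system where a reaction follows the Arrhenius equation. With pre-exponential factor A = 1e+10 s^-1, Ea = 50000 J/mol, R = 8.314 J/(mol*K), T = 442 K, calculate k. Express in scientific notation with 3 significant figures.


k = A * exp(-Ea/(R*T))
k = 1e+10 * exp(-50000 / (8.314 * 442))
k = 1e+10 * exp(-13.606227)
k = 1.23e+04


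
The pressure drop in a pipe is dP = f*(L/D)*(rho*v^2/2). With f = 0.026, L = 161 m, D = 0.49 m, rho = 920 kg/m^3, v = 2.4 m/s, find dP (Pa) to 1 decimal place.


dP = f * (L/D) * (rho*v^2/2)
dP = 0.026 * (161/0.49) * (920*2.4^2/2)
L/D = 328.57142857
rho*v^2/2 = 920*5.76/2 = 2649.6
dP = 0.026 * 328.57142857 * 2649.6
dP = 22635.2 Pa


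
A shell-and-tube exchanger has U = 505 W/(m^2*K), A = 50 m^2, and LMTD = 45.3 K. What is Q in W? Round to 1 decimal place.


Q = U * A * LMTD
Q = 505 * 50 * 45.3
Q = 1143825.0 W


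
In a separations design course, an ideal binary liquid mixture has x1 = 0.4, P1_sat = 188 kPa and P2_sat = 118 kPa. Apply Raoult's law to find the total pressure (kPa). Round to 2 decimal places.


P = x1*P1_sat + x2*P2_sat
x2 = 1 - x1 = 1 - 0.4 = 0.6
P = 0.4*188 + 0.6*118
P = 75.2 + 70.8
P = 146.00 kPa


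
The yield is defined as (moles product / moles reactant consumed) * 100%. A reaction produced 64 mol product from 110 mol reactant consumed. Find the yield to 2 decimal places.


Yield = (moles product / moles consumed) * 100%
Yield = (64 / 110) * 100
Yield = 0.5818 * 100
Yield = 58.18%


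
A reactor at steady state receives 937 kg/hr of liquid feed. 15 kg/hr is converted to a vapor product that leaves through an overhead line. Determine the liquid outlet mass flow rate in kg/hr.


Steady-state mass balance on the main outlet: F_out = F_in - F_removed
F_out = 937 - 15
F_out = 922 kg/hr


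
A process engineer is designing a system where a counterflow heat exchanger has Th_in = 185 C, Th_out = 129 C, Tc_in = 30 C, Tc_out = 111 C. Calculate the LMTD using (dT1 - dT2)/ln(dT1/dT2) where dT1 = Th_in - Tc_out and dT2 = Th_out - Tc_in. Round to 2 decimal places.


dT1 = Th_in - Tc_out = 185 - 111 = 74
dT2 = Th_out - Tc_in = 129 - 30 = 99
LMTD = (dT1 - dT2) / ln(dT1/dT2)
LMTD = (74 - 99) / ln(74/99)
LMTD = 85.89 K


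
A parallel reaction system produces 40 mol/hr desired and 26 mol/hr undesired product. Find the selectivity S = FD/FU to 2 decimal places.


S = desired product rate / undesired product rate
S = 40 / 26
S = 1.54


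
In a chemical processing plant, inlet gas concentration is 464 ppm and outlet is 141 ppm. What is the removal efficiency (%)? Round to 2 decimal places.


Efficiency = (G_in - G_out) / G_in * 100%
Efficiency = (464 - 141) / 464 * 100
Efficiency = 323 / 464 * 100
Efficiency = 69.61%


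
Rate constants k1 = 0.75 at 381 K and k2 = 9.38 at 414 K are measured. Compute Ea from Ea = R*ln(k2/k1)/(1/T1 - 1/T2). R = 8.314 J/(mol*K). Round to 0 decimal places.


Ea = R * ln(k2/k1) / (1/T1 - 1/T2)
ln(k2/k1) = ln(9.38/0.75) = 2.5262618
1/T1 - 1/T2 = 1/381 - 1/414 = 0.000209212979
Ea = 8.314 * 2.5262618 / 0.000209212979
Ea = 100392 J/mol


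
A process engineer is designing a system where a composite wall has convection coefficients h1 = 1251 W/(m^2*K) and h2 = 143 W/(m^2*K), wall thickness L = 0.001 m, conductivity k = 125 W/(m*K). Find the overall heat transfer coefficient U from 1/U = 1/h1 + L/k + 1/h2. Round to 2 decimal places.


1/U = 1/h1 + L/k + 1/h2
1/U = 1/1251 + 0.001/125 + 1/143
1/U = 0.0007993605 + 8e-06 + 0.006993007
1/U = 0.0078003675
U = 128.20 W/(m^2*K)


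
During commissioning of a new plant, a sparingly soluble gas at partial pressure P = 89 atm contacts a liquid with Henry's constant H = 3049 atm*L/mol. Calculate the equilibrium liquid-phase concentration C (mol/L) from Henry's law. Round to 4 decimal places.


C = P / H
C = 89 / 3049
C = 0.0292 mol/L


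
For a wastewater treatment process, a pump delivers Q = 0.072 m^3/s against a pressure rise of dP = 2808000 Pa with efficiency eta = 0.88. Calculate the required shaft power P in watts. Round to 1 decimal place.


P = Q * dP / eta
P = 0.072 * 2808000 / 0.88
P = 202176.0 / 0.88
P = 229745.5 W


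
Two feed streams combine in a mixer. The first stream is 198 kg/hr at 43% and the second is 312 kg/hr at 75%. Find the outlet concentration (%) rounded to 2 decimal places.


Mass balance on solute: F1*x1 + F2*x2 = F3*x3
F3 = F1 + F2 = 198 + 312 = 510 kg/hr
x3 = (F1*x1 + F2*x2)/F3
x3 = (198*0.43 + 312*0.75) / 510
x3 = 62.58%


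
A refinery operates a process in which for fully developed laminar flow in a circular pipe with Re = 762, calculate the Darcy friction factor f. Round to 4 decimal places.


f = 64 / Re
f = 64 / 762
f = 0.0840


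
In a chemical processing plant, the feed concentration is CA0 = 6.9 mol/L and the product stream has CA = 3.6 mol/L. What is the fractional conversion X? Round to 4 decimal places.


X = (CA0 - CA) / CA0
X = (6.9 - 3.6) / 6.9
X = 3.3 / 6.9
X = 0.4783


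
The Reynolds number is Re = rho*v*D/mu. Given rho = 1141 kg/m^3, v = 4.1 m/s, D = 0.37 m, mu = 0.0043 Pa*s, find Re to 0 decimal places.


Re = rho * v * D / mu
Re = 1141 * 4.1 * 0.37 / 0.0043
Re = 1730.897 / 0.0043
Re = 402534


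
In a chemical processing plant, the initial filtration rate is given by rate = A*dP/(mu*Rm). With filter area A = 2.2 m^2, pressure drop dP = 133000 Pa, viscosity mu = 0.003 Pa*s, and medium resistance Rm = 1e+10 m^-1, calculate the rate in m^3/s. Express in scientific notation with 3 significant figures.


rate = A * dP / (mu * Rm)
rate = 2.2 * 133000 / (0.003 * 1e+10)
rate = 292600.0 / 3.000e+07
rate = 9.75e-03 m^3/s


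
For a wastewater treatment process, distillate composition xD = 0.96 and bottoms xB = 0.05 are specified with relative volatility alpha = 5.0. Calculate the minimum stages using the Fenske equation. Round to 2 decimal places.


N_min = ln((xD*(1-xB))/(xB*(1-xD))) / ln(alpha)
Numerator inside ln: 0.912 / 0.002 = 456.0
ln(456.0) = 6.122493
ln(alpha) = ln(5.0) = 1.609438
N_min = 6.122493 / 1.609438 = 3.80


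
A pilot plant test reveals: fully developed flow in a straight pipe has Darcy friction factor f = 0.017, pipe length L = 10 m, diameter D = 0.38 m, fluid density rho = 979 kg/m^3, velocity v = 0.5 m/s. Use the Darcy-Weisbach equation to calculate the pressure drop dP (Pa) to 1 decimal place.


dP = f * (L/D) * (rho*v^2/2)
dP = 0.017 * (10/0.38) * (979*0.5^2/2)
L/D = 26.31578947
rho*v^2/2 = 979*0.25/2 = 122.375
dP = 0.017 * 26.31578947 * 122.375
dP = 54.7 Pa


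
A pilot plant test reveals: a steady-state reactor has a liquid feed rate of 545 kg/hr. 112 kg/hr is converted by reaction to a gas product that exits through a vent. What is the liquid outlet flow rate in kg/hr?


Steady-state mass balance on the main outlet: F_out = F_in - F_removed
F_out = 545 - 112
F_out = 433 kg/hr


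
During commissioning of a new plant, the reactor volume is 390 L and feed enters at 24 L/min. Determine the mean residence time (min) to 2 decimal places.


tau = V / v0
tau = 390 / 24
tau = 16.25 min


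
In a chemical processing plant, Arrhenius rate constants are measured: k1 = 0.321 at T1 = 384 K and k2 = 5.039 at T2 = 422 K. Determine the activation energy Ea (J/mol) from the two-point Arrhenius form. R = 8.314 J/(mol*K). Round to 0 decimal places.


Ea = R * ln(k2/k1) / (1/T1 - 1/T2)
ln(k2/k1) = ln(5.039/0.321) = 2.7535218
1/T1 - 1/T2 = 1/384 - 1/422 = 0.00023449842
Ea = 8.314 * 2.7535218 / 0.00023449842
Ea = 97624 J/mol


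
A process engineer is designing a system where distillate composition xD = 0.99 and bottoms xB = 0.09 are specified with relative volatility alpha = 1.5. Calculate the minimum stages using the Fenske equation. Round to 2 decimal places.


N_min = ln((xD*(1-xB))/(xB*(1-xD))) / ln(alpha)
Numerator inside ln: 0.9009 / 0.0009 = 1001.0
ln(1001.0) = 6.908755
ln(alpha) = ln(1.5) = 0.405465
N_min = 6.908755 / 0.405465 = 17.04


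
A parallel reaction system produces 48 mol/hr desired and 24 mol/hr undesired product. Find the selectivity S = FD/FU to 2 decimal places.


S = desired product rate / undesired product rate
S = 48 / 24
S = 2.00


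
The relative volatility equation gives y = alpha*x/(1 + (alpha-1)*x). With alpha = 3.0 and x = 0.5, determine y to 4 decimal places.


y = alpha*x / (1 + (alpha-1)*x)
y = 3.0*0.5 / (1 + (3.0-1)*0.5)
y = 1.5 / (1 + 1.0)
y = 1.5 / 2.0
y = 0.7500


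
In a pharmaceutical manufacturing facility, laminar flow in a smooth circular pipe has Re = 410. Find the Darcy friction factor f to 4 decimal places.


f = 64 / Re
f = 64 / 410
f = 0.1561


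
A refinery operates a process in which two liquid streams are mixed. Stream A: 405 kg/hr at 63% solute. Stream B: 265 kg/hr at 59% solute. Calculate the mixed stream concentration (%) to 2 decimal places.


Mass balance on solute: F1*x1 + F2*x2 = F3*x3
F3 = F1 + F2 = 405 + 265 = 670 kg/hr
x3 = (F1*x1 + F2*x2)/F3
x3 = (405*0.63 + 265*0.59) / 670
x3 = 61.42%


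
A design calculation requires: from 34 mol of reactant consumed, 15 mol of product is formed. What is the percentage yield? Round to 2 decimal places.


Yield = (moles product / moles consumed) * 100%
Yield = (15 / 34) * 100
Yield = 0.4412 * 100
Yield = 44.12%


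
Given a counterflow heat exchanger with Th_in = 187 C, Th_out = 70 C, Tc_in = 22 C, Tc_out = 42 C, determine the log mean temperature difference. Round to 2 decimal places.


dT1 = Th_in - Tc_out = 187 - 42 = 145
dT2 = Th_out - Tc_in = 70 - 22 = 48
LMTD = (dT1 - dT2) / ln(dT1/dT2)
LMTD = (145 - 48) / ln(145/48)
LMTD = 87.74 K


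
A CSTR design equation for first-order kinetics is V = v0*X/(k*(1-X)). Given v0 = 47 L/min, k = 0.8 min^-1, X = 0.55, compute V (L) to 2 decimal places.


V = v0 * X / (k * (1 - X))
V = 47 * 0.55 / (0.8 * (1 - 0.55))
V = 25.85 / (0.8 * 0.45)
V = 25.85 / 0.36
V = 71.81 L


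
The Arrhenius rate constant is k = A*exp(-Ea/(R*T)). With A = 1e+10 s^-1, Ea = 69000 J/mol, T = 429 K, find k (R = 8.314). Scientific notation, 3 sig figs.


k = A * exp(-Ea/(R*T))
k = 1e+10 * exp(-69000 / (8.314 * 429))
k = 1e+10 * exp(-19.345581)
k = 3.97e+01


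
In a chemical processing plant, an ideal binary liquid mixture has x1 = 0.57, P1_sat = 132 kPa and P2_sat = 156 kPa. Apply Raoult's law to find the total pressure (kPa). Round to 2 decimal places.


P = x1*P1_sat + x2*P2_sat
x2 = 1 - x1 = 1 - 0.57 = 0.43
P = 0.57*132 + 0.43*156
P = 75.24 + 67.08
P = 142.32 kPa


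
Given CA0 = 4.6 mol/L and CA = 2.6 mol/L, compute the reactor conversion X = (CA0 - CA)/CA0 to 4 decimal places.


X = (CA0 - CA) / CA0
X = (4.6 - 2.6) / 4.6
X = 2.0 / 4.6
X = 0.4348


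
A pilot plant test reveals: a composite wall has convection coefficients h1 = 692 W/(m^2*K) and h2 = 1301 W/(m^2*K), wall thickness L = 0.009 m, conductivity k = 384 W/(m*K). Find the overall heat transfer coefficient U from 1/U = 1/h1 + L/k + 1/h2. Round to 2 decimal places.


1/U = 1/h1 + L/k + 1/h2
1/U = 1/692 + 0.009/384 + 1/1301
1/U = 0.0014450867 + 2.34375e-05 + 0.0007686395
1/U = 0.0022371637
U = 446.99 W/(m^2*K)


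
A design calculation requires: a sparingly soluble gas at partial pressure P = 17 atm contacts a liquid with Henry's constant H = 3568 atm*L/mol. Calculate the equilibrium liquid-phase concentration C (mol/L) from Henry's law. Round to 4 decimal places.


C = P / H
C = 17 / 3568
C = 0.0048 mol/L


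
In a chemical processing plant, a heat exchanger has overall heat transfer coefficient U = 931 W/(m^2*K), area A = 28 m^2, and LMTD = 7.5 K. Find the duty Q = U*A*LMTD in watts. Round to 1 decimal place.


Q = U * A * LMTD
Q = 931 * 28 * 7.5
Q = 195510.0 W


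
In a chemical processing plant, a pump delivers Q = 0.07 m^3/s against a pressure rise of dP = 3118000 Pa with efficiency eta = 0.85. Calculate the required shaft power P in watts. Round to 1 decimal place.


P = Q * dP / eta
P = 0.07 * 3118000 / 0.85
P = 218260.0 / 0.85
P = 256776.5 W


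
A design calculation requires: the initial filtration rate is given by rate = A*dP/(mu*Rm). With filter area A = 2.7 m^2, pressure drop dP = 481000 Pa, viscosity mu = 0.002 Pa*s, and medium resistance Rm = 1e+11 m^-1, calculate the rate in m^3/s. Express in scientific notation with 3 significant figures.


rate = A * dP / (mu * Rm)
rate = 2.7 * 481000 / (0.002 * 1e+11)
rate = 1298700.0 / 2.000e+08
rate = 6.49e-03 m^3/s


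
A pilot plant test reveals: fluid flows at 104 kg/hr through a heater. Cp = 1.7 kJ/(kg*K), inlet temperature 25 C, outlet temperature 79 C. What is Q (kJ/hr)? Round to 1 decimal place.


Q = m_dot * Cp * (T2 - T1)
Q = 104 * 1.7 * (79 - 25)
Q = 104 * 1.7 * 54
Q = 9547.2 kJ/hr


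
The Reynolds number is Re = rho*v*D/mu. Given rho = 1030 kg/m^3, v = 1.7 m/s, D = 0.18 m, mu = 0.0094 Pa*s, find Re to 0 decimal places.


Re = rho * v * D / mu
Re = 1030 * 1.7 * 0.18 / 0.0094
Re = 315.18 / 0.0094
Re = 33530


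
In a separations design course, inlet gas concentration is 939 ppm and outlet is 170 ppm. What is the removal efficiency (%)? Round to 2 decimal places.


Efficiency = (G_in - G_out) / G_in * 100%
Efficiency = (939 - 170) / 939 * 100
Efficiency = 769 / 939 * 100
Efficiency = 81.90%


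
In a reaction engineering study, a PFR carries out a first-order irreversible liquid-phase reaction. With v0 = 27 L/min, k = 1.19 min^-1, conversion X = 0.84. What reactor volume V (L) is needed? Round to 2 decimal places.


V = (v0/k) * ln(1/(1-X))
V = (27/1.19) * ln(1/(1-0.84))
V = 22.689076 * ln(6.25)
V = 22.689076 * 1.832581
V = 41.58 L


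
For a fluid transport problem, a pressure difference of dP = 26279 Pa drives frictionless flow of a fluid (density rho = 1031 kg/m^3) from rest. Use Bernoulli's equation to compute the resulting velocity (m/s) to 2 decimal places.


v = sqrt(2*dP/rho)
v = sqrt(2*26279/1031)
v = sqrt(50.977692)
v = 7.14 m/s


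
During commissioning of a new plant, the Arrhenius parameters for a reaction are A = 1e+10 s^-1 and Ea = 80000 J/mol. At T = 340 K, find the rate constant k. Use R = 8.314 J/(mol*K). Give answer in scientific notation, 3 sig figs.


k = A * exp(-Ea/(R*T))
k = 1e+10 * exp(-80000 / (8.314 * 340))
k = 1e+10 * exp(-28.300952)
k = 5.12e-03


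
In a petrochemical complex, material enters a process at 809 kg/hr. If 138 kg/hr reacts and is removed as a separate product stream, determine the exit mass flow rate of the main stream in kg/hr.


Steady-state mass balance on the main outlet: F_out = F_in - F_removed
F_out = 809 - 138
F_out = 671 kg/hr


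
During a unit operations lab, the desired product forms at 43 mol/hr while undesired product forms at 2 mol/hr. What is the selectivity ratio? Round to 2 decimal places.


S = desired product rate / undesired product rate
S = 43 / 2
S = 21.50


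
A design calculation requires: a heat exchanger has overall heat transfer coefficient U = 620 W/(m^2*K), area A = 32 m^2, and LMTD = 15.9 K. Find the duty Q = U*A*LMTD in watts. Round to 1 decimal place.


Q = U * A * LMTD
Q = 620 * 32 * 15.9
Q = 315456.0 W


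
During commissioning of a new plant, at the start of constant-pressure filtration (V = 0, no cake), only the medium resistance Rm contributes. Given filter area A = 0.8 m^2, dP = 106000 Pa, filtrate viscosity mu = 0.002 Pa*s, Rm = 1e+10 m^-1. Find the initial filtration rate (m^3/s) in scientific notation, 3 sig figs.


rate = A * dP / (mu * Rm)
rate = 0.8 * 106000 / (0.002 * 1e+10)
rate = 84800.0 / 2.000e+07
rate = 4.24e-03 m^3/s


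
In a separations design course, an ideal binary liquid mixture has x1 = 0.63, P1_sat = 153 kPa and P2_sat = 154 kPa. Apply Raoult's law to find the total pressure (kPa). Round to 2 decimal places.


P = x1*P1_sat + x2*P2_sat
x2 = 1 - x1 = 1 - 0.63 = 0.37
P = 0.63*153 + 0.37*154
P = 96.39 + 56.98
P = 153.37 kPa


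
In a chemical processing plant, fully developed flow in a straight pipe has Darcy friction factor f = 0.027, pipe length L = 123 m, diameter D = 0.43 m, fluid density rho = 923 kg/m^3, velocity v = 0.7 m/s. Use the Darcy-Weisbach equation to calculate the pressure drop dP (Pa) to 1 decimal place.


dP = f * (L/D) * (rho*v^2/2)
dP = 0.027 * (123/0.43) * (923*0.7^2/2)
L/D = 286.04651163
rho*v^2/2 = 923*0.49/2 = 226.135
dP = 0.027 * 286.04651163 * 226.135
dP = 1746.5 Pa


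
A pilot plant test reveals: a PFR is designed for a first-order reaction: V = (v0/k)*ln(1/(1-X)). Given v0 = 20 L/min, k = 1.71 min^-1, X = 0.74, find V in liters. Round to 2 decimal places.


V = (v0/k) * ln(1/(1-X))
V = (20/1.71) * ln(1/(1-0.74))
V = 11.695906 * ln(3.846154)
V = 11.695906 * 1.347074
V = 15.76 L


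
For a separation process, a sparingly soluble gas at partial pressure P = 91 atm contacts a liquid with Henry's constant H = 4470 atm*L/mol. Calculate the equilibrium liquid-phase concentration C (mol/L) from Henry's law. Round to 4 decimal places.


C = P / H
C = 91 / 4470
C = 0.0204 mol/L


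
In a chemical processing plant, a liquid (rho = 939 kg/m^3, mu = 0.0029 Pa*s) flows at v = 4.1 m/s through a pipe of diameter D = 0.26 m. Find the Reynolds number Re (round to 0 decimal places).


Re = rho * v * D / mu
Re = 939 * 4.1 * 0.26 / 0.0029
Re = 1000.974 / 0.0029
Re = 345163


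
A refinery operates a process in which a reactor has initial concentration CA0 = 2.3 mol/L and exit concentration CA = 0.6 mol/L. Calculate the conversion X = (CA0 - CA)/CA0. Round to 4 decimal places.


X = (CA0 - CA) / CA0
X = (2.3 - 0.6) / 2.3
X = 1.7 / 2.3
X = 0.7391


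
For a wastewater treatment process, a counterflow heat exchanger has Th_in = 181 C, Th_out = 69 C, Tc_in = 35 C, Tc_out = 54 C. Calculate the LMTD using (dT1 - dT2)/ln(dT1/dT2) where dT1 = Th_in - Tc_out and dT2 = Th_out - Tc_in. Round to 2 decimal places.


dT1 = Th_in - Tc_out = 181 - 54 = 127
dT2 = Th_out - Tc_in = 69 - 35 = 34
LMTD = (dT1 - dT2) / ln(dT1/dT2)
LMTD = (127 - 34) / ln(127/34)
LMTD = 70.57 K


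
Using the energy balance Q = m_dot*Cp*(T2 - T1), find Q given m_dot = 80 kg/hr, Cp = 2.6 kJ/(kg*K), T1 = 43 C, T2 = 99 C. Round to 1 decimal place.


Q = m_dot * Cp * (T2 - T1)
Q = 80 * 2.6 * (99 - 43)
Q = 80 * 2.6 * 56
Q = 11648.0 kJ/hr


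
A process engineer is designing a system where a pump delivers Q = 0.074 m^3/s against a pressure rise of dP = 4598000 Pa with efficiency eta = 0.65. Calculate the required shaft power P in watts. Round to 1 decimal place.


P = Q * dP / eta
P = 0.074 * 4598000 / 0.65
P = 340252.0 / 0.65
P = 523464.6 W


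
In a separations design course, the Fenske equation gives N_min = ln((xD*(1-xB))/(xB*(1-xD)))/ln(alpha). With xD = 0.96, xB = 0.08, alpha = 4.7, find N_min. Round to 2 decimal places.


N_min = ln((xD*(1-xB))/(xB*(1-xD))) / ln(alpha)
Numerator inside ln: 0.8832 / 0.0032 = 276.0
ln(276.0) = 5.620401
ln(alpha) = ln(4.7) = 1.547563
N_min = 5.620401 / 1.547563 = 3.63


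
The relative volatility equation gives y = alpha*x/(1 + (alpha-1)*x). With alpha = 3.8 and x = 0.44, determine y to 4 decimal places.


y = alpha*x / (1 + (alpha-1)*x)
y = 3.8*0.44 / (1 + (3.8-1)*0.44)
y = 1.672 / (1 + 1.232)
y = 1.672 / 2.232
y = 0.7491


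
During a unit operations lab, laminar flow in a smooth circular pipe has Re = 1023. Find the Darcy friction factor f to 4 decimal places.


f = 64 / Re
f = 64 / 1023
f = 0.0626


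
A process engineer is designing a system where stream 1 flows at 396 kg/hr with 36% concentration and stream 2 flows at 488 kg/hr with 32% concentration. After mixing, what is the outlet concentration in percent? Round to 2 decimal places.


Mass balance on solute: F1*x1 + F2*x2 = F3*x3
F3 = F1 + F2 = 396 + 488 = 884 kg/hr
x3 = (F1*x1 + F2*x2)/F3
x3 = (396*0.36 + 488*0.32) / 884
x3 = 33.79%


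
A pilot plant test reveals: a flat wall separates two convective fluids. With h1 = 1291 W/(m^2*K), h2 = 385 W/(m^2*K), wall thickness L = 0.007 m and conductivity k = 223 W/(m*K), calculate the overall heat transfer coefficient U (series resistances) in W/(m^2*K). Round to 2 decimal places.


1/U = 1/h1 + L/k + 1/h2
1/U = 1/1291 + 0.007/223 + 1/385
1/U = 0.0007745933 + 3.13901e-05 + 0.0025974026
1/U = 0.003403386
U = 293.83 W/(m^2*K)


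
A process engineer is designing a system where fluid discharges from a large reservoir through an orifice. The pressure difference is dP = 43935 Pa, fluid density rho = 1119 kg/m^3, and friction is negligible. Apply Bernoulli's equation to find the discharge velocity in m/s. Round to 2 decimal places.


v = sqrt(2*dP/rho)
v = sqrt(2*43935/1119)
v = sqrt(78.525469)
v = 8.86 m/s


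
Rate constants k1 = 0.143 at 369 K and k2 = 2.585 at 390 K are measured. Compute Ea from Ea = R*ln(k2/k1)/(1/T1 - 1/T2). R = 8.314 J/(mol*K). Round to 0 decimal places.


Ea = R * ln(k2/k1) / (1/T1 - 1/T2)
ln(k2/k1) = ln(2.585/0.143) = 2.8946362
1/T1 - 1/T2 = 1/369 - 1/390 = 0.000145924536
Ea = 8.314 * 2.8946362 / 0.000145924536
Ea = 164921 J/mol


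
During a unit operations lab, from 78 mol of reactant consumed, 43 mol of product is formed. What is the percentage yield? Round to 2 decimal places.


Yield = (moles product / moles consumed) * 100%
Yield = (43 / 78) * 100
Yield = 0.5513 * 100
Yield = 55.13%


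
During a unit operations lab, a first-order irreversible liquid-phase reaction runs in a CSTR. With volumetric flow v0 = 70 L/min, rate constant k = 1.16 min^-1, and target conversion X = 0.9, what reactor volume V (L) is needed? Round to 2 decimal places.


V = v0 * X / (k * (1 - X))
V = 70 * 0.9 / (1.16 * (1 - 0.9))
V = 63.0 / (1.16 * 0.1)
V = 63.0 / 0.116
V = 543.10 L


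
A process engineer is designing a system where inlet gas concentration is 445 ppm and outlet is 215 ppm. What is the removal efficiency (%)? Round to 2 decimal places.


Efficiency = (G_in - G_out) / G_in * 100%
Efficiency = (445 - 215) / 445 * 100
Efficiency = 230 / 445 * 100
Efficiency = 51.69%


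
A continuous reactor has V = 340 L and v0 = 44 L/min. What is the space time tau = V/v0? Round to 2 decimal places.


tau = V / v0
tau = 340 / 44
tau = 7.73 min


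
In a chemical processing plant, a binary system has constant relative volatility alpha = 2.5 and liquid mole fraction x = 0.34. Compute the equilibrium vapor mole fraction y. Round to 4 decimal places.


y = alpha*x / (1 + (alpha-1)*x)
y = 2.5*0.34 / (1 + (2.5-1)*0.34)
y = 0.85 / (1 + 0.51)
y = 0.85 / 1.51
y = 0.5629


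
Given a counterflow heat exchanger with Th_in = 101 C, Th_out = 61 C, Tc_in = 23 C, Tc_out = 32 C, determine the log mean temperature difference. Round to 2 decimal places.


dT1 = Th_in - Tc_out = 101 - 32 = 69
dT2 = Th_out - Tc_in = 61 - 23 = 38
LMTD = (dT1 - dT2) / ln(dT1/dT2)
LMTD = (69 - 38) / ln(69/38)
LMTD = 51.97 K


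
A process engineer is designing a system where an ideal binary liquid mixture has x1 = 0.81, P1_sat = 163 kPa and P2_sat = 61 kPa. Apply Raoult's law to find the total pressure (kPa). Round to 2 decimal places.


P = x1*P1_sat + x2*P2_sat
x2 = 1 - x1 = 1 - 0.81 = 0.19
P = 0.81*163 + 0.19*61
P = 132.03 + 11.59
P = 143.62 kPa


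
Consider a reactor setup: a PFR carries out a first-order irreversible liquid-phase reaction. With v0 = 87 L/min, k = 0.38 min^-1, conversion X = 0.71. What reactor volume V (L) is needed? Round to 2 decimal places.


V = (v0/k) * ln(1/(1-X))
V = (87/0.38) * ln(1/(1-0.71))
V = 228.947368 * ln(3.448276)
V = 228.947368 * 1.237874
V = 283.41 L


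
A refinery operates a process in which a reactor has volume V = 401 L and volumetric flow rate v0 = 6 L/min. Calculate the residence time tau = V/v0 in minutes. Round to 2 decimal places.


tau = V / v0
tau = 401 / 6
tau = 66.83 min


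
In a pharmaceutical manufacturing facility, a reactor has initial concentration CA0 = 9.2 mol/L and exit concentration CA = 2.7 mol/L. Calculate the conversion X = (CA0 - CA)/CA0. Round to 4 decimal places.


X = (CA0 - CA) / CA0
X = (9.2 - 2.7) / 9.2
X = 6.5 / 9.2
X = 0.7065


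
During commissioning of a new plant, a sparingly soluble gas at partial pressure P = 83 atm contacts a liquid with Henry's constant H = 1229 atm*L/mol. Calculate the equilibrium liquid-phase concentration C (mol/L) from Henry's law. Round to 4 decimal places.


C = P / H
C = 83 / 1229
C = 0.0675 mol/L


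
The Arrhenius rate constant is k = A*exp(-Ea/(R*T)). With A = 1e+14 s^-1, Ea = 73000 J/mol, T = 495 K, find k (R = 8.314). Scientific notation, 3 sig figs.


k = A * exp(-Ea/(R*T))
k = 1e+14 * exp(-73000 / (8.314 * 495))
k = 1e+14 * exp(-17.738122)
k = 1.98e+06


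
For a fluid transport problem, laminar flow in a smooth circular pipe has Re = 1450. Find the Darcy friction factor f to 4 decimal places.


f = 64 / Re
f = 64 / 1450
f = 0.0441


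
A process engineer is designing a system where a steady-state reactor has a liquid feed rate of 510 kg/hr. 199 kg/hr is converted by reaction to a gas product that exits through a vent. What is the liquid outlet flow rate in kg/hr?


Steady-state mass balance on the main outlet: F_out = F_in - F_removed
F_out = 510 - 199
F_out = 311 kg/hr


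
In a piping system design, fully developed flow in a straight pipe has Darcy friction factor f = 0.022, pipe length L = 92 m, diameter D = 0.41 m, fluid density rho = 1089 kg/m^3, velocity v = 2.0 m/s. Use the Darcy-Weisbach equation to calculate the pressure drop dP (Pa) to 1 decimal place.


dP = f * (L/D) * (rho*v^2/2)
dP = 0.022 * (92/0.41) * (1089*2.0^2/2)
L/D = 224.3902439
rho*v^2/2 = 1089*4.0/2 = 2178.0
dP = 0.022 * 224.3902439 * 2178.0
dP = 10751.9 Pa


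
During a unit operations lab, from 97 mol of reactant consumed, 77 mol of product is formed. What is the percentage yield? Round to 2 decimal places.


Yield = (moles product / moles consumed) * 100%
Yield = (77 / 97) * 100
Yield = 0.7938 * 100
Yield = 79.38%


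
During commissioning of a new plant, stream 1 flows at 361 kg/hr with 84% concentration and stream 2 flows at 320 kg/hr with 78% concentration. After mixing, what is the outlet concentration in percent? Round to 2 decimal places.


Mass balance on solute: F1*x1 + F2*x2 = F3*x3
F3 = F1 + F2 = 361 + 320 = 681 kg/hr
x3 = (F1*x1 + F2*x2)/F3
x3 = (361*0.84 + 320*0.78) / 681
x3 = 81.18%


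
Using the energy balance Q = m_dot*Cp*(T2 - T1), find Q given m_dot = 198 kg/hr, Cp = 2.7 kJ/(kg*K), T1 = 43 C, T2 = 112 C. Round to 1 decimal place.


Q = m_dot * Cp * (T2 - T1)
Q = 198 * 2.7 * (112 - 43)
Q = 198 * 2.7 * 69
Q = 36887.4 kJ/hr


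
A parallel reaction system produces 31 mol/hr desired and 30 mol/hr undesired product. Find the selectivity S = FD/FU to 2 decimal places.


S = desired product rate / undesired product rate
S = 31 / 30
S = 1.03


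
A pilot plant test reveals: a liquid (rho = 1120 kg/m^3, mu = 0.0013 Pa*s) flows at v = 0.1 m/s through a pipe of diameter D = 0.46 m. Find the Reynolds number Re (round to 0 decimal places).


Re = rho * v * D / mu
Re = 1120 * 0.1 * 0.46 / 0.0013
Re = 51.52 / 0.0013
Re = 39631


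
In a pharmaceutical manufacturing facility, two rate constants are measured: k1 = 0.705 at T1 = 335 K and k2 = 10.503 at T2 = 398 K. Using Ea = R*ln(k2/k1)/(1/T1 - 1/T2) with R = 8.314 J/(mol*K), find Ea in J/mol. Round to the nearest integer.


Ea = R * ln(k2/k1) / (1/T1 - 1/T2)
ln(k2/k1) = ln(10.503/0.705) = 2.7012184
1/T1 - 1/T2 = 1/335 - 1/398 = 0.000472511813
Ea = 8.314 * 2.7012184 / 0.000472511813
Ea = 47529 J/mol


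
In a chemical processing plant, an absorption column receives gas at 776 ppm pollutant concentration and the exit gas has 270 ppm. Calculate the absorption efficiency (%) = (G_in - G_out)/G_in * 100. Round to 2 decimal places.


Efficiency = (G_in - G_out) / G_in * 100%
Efficiency = (776 - 270) / 776 * 100
Efficiency = 506 / 776 * 100
Efficiency = 65.21%


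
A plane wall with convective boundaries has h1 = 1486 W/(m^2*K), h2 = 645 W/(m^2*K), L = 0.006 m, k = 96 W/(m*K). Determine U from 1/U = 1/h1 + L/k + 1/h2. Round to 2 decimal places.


1/U = 1/h1 + L/k + 1/h2
1/U = 1/1486 + 0.006/96 + 1/645
1/U = 0.0006729475 + 6.25e-05 + 0.0015503876
1/U = 0.0022858351
U = 437.48 W/(m^2*K)


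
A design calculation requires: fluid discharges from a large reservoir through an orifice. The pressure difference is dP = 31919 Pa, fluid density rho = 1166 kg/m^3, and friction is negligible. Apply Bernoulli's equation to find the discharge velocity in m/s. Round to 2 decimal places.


v = sqrt(2*dP/rho)
v = sqrt(2*31919/1166)
v = sqrt(54.749571)
v = 7.40 m/s


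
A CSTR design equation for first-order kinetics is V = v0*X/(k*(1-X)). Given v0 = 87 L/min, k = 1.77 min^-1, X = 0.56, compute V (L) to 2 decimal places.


V = v0 * X / (k * (1 - X))
V = 87 * 0.56 / (1.77 * (1 - 0.56))
V = 48.72 / (1.77 * 0.44)
V = 48.72 / 0.7788
V = 62.56 L


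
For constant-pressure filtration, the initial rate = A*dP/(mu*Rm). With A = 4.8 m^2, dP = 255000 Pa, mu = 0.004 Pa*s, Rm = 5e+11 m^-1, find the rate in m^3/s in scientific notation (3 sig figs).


rate = A * dP / (mu * Rm)
rate = 4.8 * 255000 / (0.004 * 5e+11)
rate = 1224000.0 / 2.000e+09
rate = 6.12e-04 m^3/s


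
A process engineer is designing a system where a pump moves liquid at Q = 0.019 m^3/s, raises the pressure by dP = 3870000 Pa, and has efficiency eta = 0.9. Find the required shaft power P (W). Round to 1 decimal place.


P = Q * dP / eta
P = 0.019 * 3870000 / 0.9
P = 73530.0 / 0.9
P = 81700.0 W


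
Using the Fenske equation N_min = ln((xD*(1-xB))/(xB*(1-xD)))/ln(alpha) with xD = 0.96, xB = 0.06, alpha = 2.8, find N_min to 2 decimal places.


N_min = ln((xD*(1-xB))/(xB*(1-xD))) / ln(alpha)
Numerator inside ln: 0.9024 / 0.0024 = 376.0
ln(376.0) = 5.929589
ln(alpha) = ln(2.8) = 1.029619
N_min = 5.929589 / 1.029619 = 5.76


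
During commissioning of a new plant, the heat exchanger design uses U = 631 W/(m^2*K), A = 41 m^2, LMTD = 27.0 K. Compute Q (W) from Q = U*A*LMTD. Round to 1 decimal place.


Q = U * A * LMTD
Q = 631 * 41 * 27.0
Q = 698517.0 W


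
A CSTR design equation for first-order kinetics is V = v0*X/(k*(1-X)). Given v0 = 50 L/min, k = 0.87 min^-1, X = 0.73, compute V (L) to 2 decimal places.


V = v0 * X / (k * (1 - X))
V = 50 * 0.73 / (0.87 * (1 - 0.73))
V = 36.5 / (0.87 * 0.27)
V = 36.5 / 0.2349
V = 155.39 L


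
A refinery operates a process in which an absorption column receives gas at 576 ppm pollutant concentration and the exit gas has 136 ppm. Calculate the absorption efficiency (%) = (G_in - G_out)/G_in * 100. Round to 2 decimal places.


Efficiency = (G_in - G_out) / G_in * 100%
Efficiency = (576 - 136) / 576 * 100
Efficiency = 440 / 576 * 100
Efficiency = 76.39%


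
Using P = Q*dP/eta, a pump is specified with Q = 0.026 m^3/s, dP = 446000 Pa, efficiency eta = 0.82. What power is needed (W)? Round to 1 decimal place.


P = Q * dP / eta
P = 0.026 * 446000 / 0.82
P = 11596.0 / 0.82
P = 14141.5 W


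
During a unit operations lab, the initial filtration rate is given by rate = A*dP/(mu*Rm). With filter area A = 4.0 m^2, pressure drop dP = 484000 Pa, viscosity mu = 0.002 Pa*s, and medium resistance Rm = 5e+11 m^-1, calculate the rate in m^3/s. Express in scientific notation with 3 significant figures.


rate = A * dP / (mu * Rm)
rate = 4.0 * 484000 / (0.002 * 5e+11)
rate = 1936000.0 / 1.000e+09
rate = 1.94e-03 m^3/s


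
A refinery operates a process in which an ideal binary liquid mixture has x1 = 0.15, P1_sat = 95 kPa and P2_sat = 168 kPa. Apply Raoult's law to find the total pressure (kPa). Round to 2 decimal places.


P = x1*P1_sat + x2*P2_sat
x2 = 1 - x1 = 1 - 0.15 = 0.85
P = 0.15*95 + 0.85*168
P = 14.25 + 142.8
P = 157.05 kPa


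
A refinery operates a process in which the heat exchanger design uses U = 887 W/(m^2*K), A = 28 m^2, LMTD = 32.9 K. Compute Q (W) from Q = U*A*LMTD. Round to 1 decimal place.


Q = U * A * LMTD
Q = 887 * 28 * 32.9
Q = 817104.4 W


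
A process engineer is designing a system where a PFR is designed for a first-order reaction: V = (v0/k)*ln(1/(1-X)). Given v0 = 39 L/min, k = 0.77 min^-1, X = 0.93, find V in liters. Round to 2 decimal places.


V = (v0/k) * ln(1/(1-X))
V = (39/0.77) * ln(1/(1-0.93))
V = 50.649351 * ln(14.285714)
V = 50.649351 * 2.65926
V = 134.69 L


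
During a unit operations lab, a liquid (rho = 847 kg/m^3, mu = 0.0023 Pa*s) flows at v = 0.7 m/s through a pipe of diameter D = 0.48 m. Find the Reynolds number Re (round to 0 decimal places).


Re = rho * v * D / mu
Re = 847 * 0.7 * 0.48 / 0.0023
Re = 284.592 / 0.0023
Re = 123736


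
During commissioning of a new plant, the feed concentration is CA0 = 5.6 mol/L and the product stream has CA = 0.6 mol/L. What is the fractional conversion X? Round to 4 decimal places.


X = (CA0 - CA) / CA0
X = (5.6 - 0.6) / 5.6
X = 5.0 / 5.6
X = 0.8929


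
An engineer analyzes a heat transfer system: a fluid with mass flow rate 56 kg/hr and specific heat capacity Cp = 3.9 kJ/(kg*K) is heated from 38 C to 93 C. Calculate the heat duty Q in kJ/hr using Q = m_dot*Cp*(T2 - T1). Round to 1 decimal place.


Q = m_dot * Cp * (T2 - T1)
Q = 56 * 3.9 * (93 - 38)
Q = 56 * 3.9 * 55
Q = 12012.0 kJ/hr


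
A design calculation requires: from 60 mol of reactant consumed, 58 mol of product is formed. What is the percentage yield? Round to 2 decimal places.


Yield = (moles product / moles consumed) * 100%
Yield = (58 / 60) * 100
Yield = 0.9667 * 100
Yield = 96.67%


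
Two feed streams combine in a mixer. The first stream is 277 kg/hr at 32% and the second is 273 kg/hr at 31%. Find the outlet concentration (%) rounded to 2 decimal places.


Mass balance on solute: F1*x1 + F2*x2 = F3*x3
F3 = F1 + F2 = 277 + 273 = 550 kg/hr
x3 = (F1*x1 + F2*x2)/F3
x3 = (277*0.32 + 273*0.31) / 550
x3 = 31.50%


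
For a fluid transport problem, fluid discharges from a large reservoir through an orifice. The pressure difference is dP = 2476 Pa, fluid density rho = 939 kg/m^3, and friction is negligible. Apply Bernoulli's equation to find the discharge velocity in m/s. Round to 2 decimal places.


v = sqrt(2*dP/rho)
v = sqrt(2*2476/939)
v = sqrt(5.273695)
v = 2.30 m/s
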